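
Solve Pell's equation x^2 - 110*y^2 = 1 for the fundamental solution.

First expand sqrt(110) as a continued fraction. With x_i = (sqrt(110) + m_i)/d_i and (m_0, d_0) = (0, 1): a_0 = floor(sqrt(110)) = 10, since 10^2 = 100 <= 110 < 121 = 11^2.
Iterate m_{i+1} = d_i*a_i - m_i, d_{i+1} = (110 - m_{i+1}^2)/d_i, a_{i+1} = floor((a_0 + m_{i+1})/d_{i+1}):
  m_1 = 1*10 - 0 = 10, d_1 = (110 - 10^2)/1 = 10/1 = 10, a_1 = floor((10 + 10)/10) = 2.
  m_2 = 10*2 - 10 = 10, d_2 = (110 - 10^2)/10 = 10/10 = 1, a_2 = floor((10 + 10)/1) = 20.
  m_3 = 1*20 - 10 = 10, d_3 = (110 - 10^2)/1 = 10/1 = 10: (m_3, d_3) = (m_1, d_1) = (10, 10), so from here the quotients repeat a_1, a_2; the period length is 2.
So sqrt(110) = [10; (2, 20)] with period length k = 2.
k is even, so the fundamental solution of x^2 - 110y^2 = 1 is (p_{k-1}, q_{k-1}) = (p_1, q_1); compute convergents through index 1.
Convergents (p_i = a_i*p_{i-1} + p_{i-2}, q_i = a_i*q_{i-1} + q_{i-2} with p_{-2}=0, p_{-1}=1, q_{-2}=1, q_{-1}=0):
  i=0: a_0=10, p_0 = 10*1 + 0 = 10, q_0 = 10*0 + 1 = 1.
  i=1: a_1=2, p_1 = 2*10 + 1 = 21, q_1 = 2*1 + 0 = 2.
Check: 21^2 - 110*2^2 = 441 - 440 = 1, so (x, y) = (21, 2) solves the equation, and by the theorem it is the least positive solution.

(x, y) = (21, 2)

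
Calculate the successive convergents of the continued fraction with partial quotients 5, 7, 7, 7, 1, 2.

5/1, 36/7, 257/50, 1835/357, 2092/407, 6019/1171

Using the convergent recurrence p_i = a_i*p_{i-1} + p_{i-2}, q_i = a_i*q_{i-1} + q_{i-2} with p_{-2}=0, p_{-1}=1, q_{-2}=1, q_{-1}=0:
  i=0: a_0=5, p_0 = 5*1 + 0 = 5, q_0 = 5*0 + 1 = 1.
  i=1: a_1=7, p_1 = 7*5 + 1 = 36, q_1 = 7*1 + 0 = 7.
  i=2: a_2=7, p_2 = 7*36 + 5 = 257, q_2 = 7*7 + 1 = 50.
  i=3: a_3=7, p_3 = 7*257 + 36 = 1835, q_3 = 7*50 + 7 = 357.
  i=4: a_4=1, p_4 = 1*1835 + 257 = 2092, q_4 = 1*357 + 50 = 407.
  i=5: a_5=2, p_5 = 2*2092 + 1835 = 6019, q_5 = 2*407 + 357 = 1171.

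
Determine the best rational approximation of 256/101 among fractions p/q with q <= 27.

Expand x = 256/101 as a continued fraction with the Euclidean algorithm:
  256 = 2*101 + 54, so a_0 = 2.
  101 = 1*54 + 47, so a_1 = 1.
  54 = 1*47 + 7, so a_2 = 1.
  47 = 6*7 + 5, so a_3 = 6.
  7 = 1*5 + 2, so a_4 = 1.
  5 = 2*2 + 1, so a_5 = 2.
  2 = 2*1 + 0, so a_6 = 2.
so x = [2; 1, 1, 6, 1, 2, 2].
Convergents (p_i = a_i*p_{i-1} + p_{i-2}, q_i = a_i*q_{i-1} + q_{i-2} with p_{-2}=0, p_{-1}=1, q_{-2}=1, q_{-1}=0), until the denominator exceeds 27:
  i=0: a_0=2, p_0 = 2*1 + 0 = 2, q_0 = 2*0 + 1 = 1.
  i=1: a_1=1, p_1 = 1*2 + 1 = 3, q_1 = 1*1 + 0 = 1.
  i=2: a_2=1, p_2 = 1*3 + 2 = 5, q_2 = 1*1 + 1 = 2.
  i=3: a_3=6, p_3 = 6*5 + 3 = 33, q_3 = 6*2 + 1 = 13.
  i=4: a_4=1, p_4 = 1*33 + 5 = 38, q_4 = 1*13 + 2 = 15.
  i=5: a_5=2, p_5 = 2*38 + 33 = 109, q_5 = 2*15 + 13 = 43.
q_5 = 43 > 27, so the last convergent with denominator <= 27 is p_4/q_4 = 38/15.
The closest fraction with denominator <= 27 is either p_4/q_4 or the intermediate fraction (k*p_4 + p_3)/(k*q_4 + q_3) with the largest k >= 1 whose denominator stays <= 27; these approach x as k grows, and every other convergent or intermediate fraction in range is farther away.
Largest k: floor((27 - q_3)/q_4) = floor((27 - 13)/15) = 0.
Since k = 0, no intermediate fraction beyond p_4/q_4 has denominator <= 27, so the convergent 38/15 is the closest (its error is |256*15 - 38*101|/(101*15) = 2/1515).

38/15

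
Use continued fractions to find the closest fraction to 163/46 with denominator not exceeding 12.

Expand x = 163/46 as a continued fraction with the Euclidean algorithm:
  163 = 3*46 + 25, so a_0 = 3.
  46 = 1*25 + 21, so a_1 = 1.
  25 = 1*21 + 4, so a_2 = 1.
  21 = 5*4 + 1, so a_3 = 5.
  4 = 4*1 + 0, so a_4 = 4.
so x = [3; 1, 1, 5, 4].
Convergents (p_i = a_i*p_{i-1} + p_{i-2}, q_i = a_i*q_{i-1} + q_{i-2} with p_{-2}=0, p_{-1}=1, q_{-2}=1, q_{-1}=0), until the denominator exceeds 12:
  i=0: a_0=3, p_0 = 3*1 + 0 = 3, q_0 = 3*0 + 1 = 1.
  i=1: a_1=1, p_1 = 1*3 + 1 = 4, q_1 = 1*1 + 0 = 1.
  i=2: a_2=1, p_2 = 1*4 + 3 = 7, q_2 = 1*1 + 1 = 2.
  i=3: a_3=5, p_3 = 5*7 + 4 = 39, q_3 = 5*2 + 1 = 11.
  i=4: a_4=4, p_4 = 4*39 + 7 = 163, q_4 = 4*11 + 2 = 46.
q_4 = 46 > 12, so the last convergent with denominator <= 12 is p_3/q_3 = 39/11.
The closest fraction with denominator <= 12 is either p_3/q_3 or the intermediate fraction (k*p_3 + p_2)/(k*q_3 + q_2) with the largest k >= 1 whose denominator stays <= 12; these approach x as k grows, and every other convergent or intermediate fraction in range is farther away.
Largest k: floor((12 - q_2)/q_3) = floor((12 - 2)/11) = 0.
Since k = 0, no intermediate fraction beyond p_3/q_3 has denominator <= 12, so the convergent 39/11 is the closest (its error is |163*11 - 39*46|/(46*11) = 1/506).

39/11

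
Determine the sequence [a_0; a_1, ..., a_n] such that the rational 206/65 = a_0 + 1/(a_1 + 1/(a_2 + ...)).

[3; 5, 1, 10]

Run the Euclidean algorithm on 206 and 65; the successive quotients are the partial quotients a_0, a_1, ... (each step inverts the fractional part left over by the previous one):
  206 = 3*65 + 11, so a_0 = 3.
  65 = 5*11 + 10, so a_1 = 5.
  11 = 1*10 + 1, so a_2 = 1.
  10 = 10*1 + 0, so a_3 = 10.
The remainder reaches 0 after 4 divisions, so the expansion has 4 partial quotients, read off in order.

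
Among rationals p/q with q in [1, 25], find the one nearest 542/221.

27/11

Expand x = 542/221 as a continued fraction with the Euclidean algorithm:
  542 = 2*221 + 100, so a_0 = 2.
  221 = 2*100 + 21, so a_1 = 2.
  100 = 4*21 + 16, so a_2 = 4.
  21 = 1*16 + 5, so a_3 = 1.
  16 = 3*5 + 1, so a_4 = 3.
  5 = 5*1 + 0, so a_5 = 5.
so x = [2; 2, 4, 1, 3, 5].
Convergents (p_i = a_i*p_{i-1} + p_{i-2}, q_i = a_i*q_{i-1} + q_{i-2} with p_{-2}=0, p_{-1}=1, q_{-2}=1, q_{-1}=0), until the denominator exceeds 25:
  i=0: a_0=2, p_0 = 2*1 + 0 = 2, q_0 = 2*0 + 1 = 1.
  i=1: a_1=2, p_1 = 2*2 + 1 = 5, q_1 = 2*1 + 0 = 2.
  i=2: a_2=4, p_2 = 4*5 + 2 = 22, q_2 = 4*2 + 1 = 9.
  i=3: a_3=1, p_3 = 1*22 + 5 = 27, q_3 = 1*9 + 2 = 11.
  i=4: a_4=3, p_4 = 3*27 + 22 = 103, q_4 = 3*11 + 9 = 42.
q_4 = 42 > 25, so the last convergent with denominator <= 25 is p_3/q_3 = 27/11.
The closest fraction with denominator <= 25 is either p_3/q_3 or the intermediate fraction (k*p_3 + p_2)/(k*q_3 + q_2) with the largest k >= 1 whose denominator stays <= 25; these approach x as k grows, and every other convergent or intermediate fraction in range is farther away.
Largest k: floor((25 - q_2)/q_3) = floor((25 - 9)/11) = 1.
That gives (1*27 + 22)/(1*11 + 9) = 49/20.
Compare the errors: |x - 27/11| = |542*11 - 27*221|/(221*11) = 5/2431, and |x - 49/20| = |542*20 - 49*221|/(221*20) = 11/4420.
Cross-multiplying, 5*4420 = 22100 < 26741 = 11*2431, so 5/2431 is smaller: the convergent 27/11 is closer to x than 49/20.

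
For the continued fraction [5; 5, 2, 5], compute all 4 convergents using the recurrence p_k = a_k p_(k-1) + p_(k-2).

5/1, 26/5, 57/11, 311/60

Using the convergent recurrence p_i = a_i*p_{i-1} + p_{i-2}, q_i = a_i*q_{i-1} + q_{i-2} with p_{-2}=0, p_{-1}=1, q_{-2}=1, q_{-1}=0:
  i=0: a_0=5, p_0 = 5*1 + 0 = 5, q_0 = 5*0 + 1 = 1.
  i=1: a_1=5, p_1 = 5*5 + 1 = 26, q_1 = 5*1 + 0 = 5.
  i=2: a_2=2, p_2 = 2*26 + 5 = 57, q_2 = 2*5 + 1 = 11.
  i=3: a_3=5, p_3 = 5*57 + 26 = 311, q_3 = 5*11 + 5 = 60.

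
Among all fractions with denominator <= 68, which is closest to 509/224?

Expand x = 509/224 as a continued fraction with the Euclidean algorithm:
  509 = 2*224 + 61, so a_0 = 2.
  224 = 3*61 + 41, so a_1 = 3.
  61 = 1*41 + 20, so a_2 = 1.
  41 = 2*20 + 1, so a_3 = 2.
  20 = 20*1 + 0, so a_4 = 20.
so x = [2; 3, 1, 2, 20].
Convergents (p_i = a_i*p_{i-1} + p_{i-2}, q_i = a_i*q_{i-1} + q_{i-2} with p_{-2}=0, p_{-1}=1, q_{-2}=1, q_{-1}=0), until the denominator exceeds 68:
  i=0: a_0=2, p_0 = 2*1 + 0 = 2, q_0 = 2*0 + 1 = 1.
  i=1: a_1=3, p_1 = 3*2 + 1 = 7, q_1 = 3*1 + 0 = 3.
  i=2: a_2=1, p_2 = 1*7 + 2 = 9, q_2 = 1*3 + 1 = 4.
  i=3: a_3=2, p_3 = 2*9 + 7 = 25, q_3 = 2*4 + 3 = 11.
  i=4: a_4=20, p_4 = 20*25 + 9 = 509, q_4 = 20*11 + 4 = 224.
q_4 = 224 > 68, so the last convergent with denominator <= 68 is p_3/q_3 = 25/11.
The closest fraction with denominator <= 68 is either p_3/q_3 or the intermediate fraction (k*p_3 + p_2)/(k*q_3 + q_2) with the largest k >= 1 whose denominator stays <= 68; these approach x as k grows, and every other convergent or intermediate fraction in range is farther away.
Largest k: floor((68 - q_2)/q_3) = floor((68 - 4)/11) = 5.
That gives (5*25 + 9)/(5*11 + 4) = 134/59.
Compare the errors: |x - 25/11| = |509*11 - 25*224|/(224*11) = 1/2464, and |x - 134/59| = |509*59 - 134*224|/(224*59) = 15/13216.
Cross-multiplying, 1*13216 = 13216 < 36960 = 15*2464, so 1/2464 is smaller: the convergent 25/11 is closer to x than 134/59.

25/11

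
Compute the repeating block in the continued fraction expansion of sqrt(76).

[8; (1, 2, 1, 1, 5, 4, 5, 1, 1, 2, 1, 16)]

Write x_i = (sqrt(76) + m_i)/d_i with (m_0, d_0) = (0, 1). a_0 = floor(sqrt(76)) = 8, since 8^2 = 64 <= 76 < 81 = 9^2.
Iterate m_{i+1} = d_i*a_i - m_i, d_{i+1} = (76 - m_{i+1}^2)/d_i, a_{i+1} = floor((a_0 + m_{i+1})/d_{i+1}):
  m_1 = 1*8 - 0 = 8, d_1 = (76 - 8^2)/1 = 12/1 = 12, a_1 = floor((8 + 8)/12) = 1.
  m_2 = 12*1 - 8 = 4, d_2 = (76 - 4^2)/12 = 60/12 = 5, a_2 = floor((8 + 4)/5) = 2.
  m_3 = 5*2 - 4 = 6, d_3 = (76 - 6^2)/5 = 40/5 = 8, a_3 = floor((8 + 6)/8) = 1.
  m_4 = 8*1 - 6 = 2, d_4 = (76 - 2^2)/8 = 72/8 = 9, a_4 = floor((8 + 2)/9) = 1.
  m_5 = 9*1 - 2 = 7, d_5 = (76 - 7^2)/9 = 27/9 = 3, a_5 = floor((8 + 7)/3) = 5.
  m_6 = 3*5 - 7 = 8, d_6 = (76 - 8^2)/3 = 12/3 = 4, a_6 = floor((8 + 8)/4) = 4.
  m_7 = 4*4 - 8 = 8, d_7 = (76 - 8^2)/4 = 12/4 = 3, a_7 = floor((8 + 8)/3) = 5.
  m_8 = 3*5 - 8 = 7, d_8 = (76 - 7^2)/3 = 27/3 = 9, a_8 = floor((8 + 7)/9) = 1.
  m_9 = 9*1 - 7 = 2, d_9 = (76 - 2^2)/9 = 72/9 = 8, a_9 = floor((8 + 2)/8) = 1.
  m_10 = 8*1 - 2 = 6, d_10 = (76 - 6^2)/8 = 40/8 = 5, a_10 = floor((8 + 6)/5) = 2.
  m_11 = 5*2 - 6 = 4, d_11 = (76 - 4^2)/5 = 60/5 = 12, a_11 = floor((8 + 4)/12) = 1.
  m_12 = 12*1 - 4 = 8, d_12 = (76 - 8^2)/12 = 12/12 = 1, a_12 = floor((8 + 8)/1) = 16.
  m_13 = 1*16 - 8 = 8, d_13 = (76 - 8^2)/1 = 12/1 = 12: (m_13, d_13) = (m_1, d_1) = (8, 12), so from here the quotients repeat a_1, ..., a_12; the period length is 12.
Hence the expansion of sqrt(76) is a_0 = 8 followed by the repeating block 1, 2, 1, 1, 5, 4, 5, 1, 1, 2, 1, 16 (period 12).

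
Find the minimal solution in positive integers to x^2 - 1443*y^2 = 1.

(x, y) = (38, 1)

First expand sqrt(1443) as a continued fraction. With x_i = (sqrt(1443) + m_i)/d_i and (m_0, d_0) = (0, 1): a_0 = floor(sqrt(1443)) = 37, since 37^2 = 1369 <= 1443 < 1444 = 38^2.
Iterate m_{i+1} = d_i*a_i - m_i, d_{i+1} = (1443 - m_{i+1}^2)/d_i, a_{i+1} = floor((a_0 + m_{i+1})/d_{i+1}):
  m_1 = 1*37 - 0 = 37, d_1 = (1443 - 37^2)/1 = 74/1 = 74, a_1 = floor((37 + 37)/74) = 1.
  m_2 = 74*1 - 37 = 37, d_2 = (1443 - 37^2)/74 = 74/74 = 1, a_2 = floor((37 + 37)/1) = 74.
  m_3 = 1*74 - 37 = 37, d_3 = (1443 - 37^2)/1 = 74/1 = 74: (m_3, d_3) = (m_1, d_1) = (37, 74), so from here the quotients repeat a_1, a_2; the period length is 2.
So sqrt(1443) = [37; (1, 74)] with period length k = 2.
k is even, so the fundamental solution of x^2 - 1443y^2 = 1 is (p_{k-1}, q_{k-1}) = (p_1, q_1); compute convergents through index 1.
Convergents (p_i = a_i*p_{i-1} + p_{i-2}, q_i = a_i*q_{i-1} + q_{i-2} with p_{-2}=0, p_{-1}=1, q_{-2}=1, q_{-1}=0):
  i=0: a_0=37, p_0 = 37*1 + 0 = 37, q_0 = 37*0 + 1 = 1.
  i=1: a_1=1, p_1 = 1*37 + 1 = 38, q_1 = 1*1 + 0 = 1.
Check: 38^2 - 1443*1^2 = 1444 - 1443 = 1, so (x, y) = (38, 1) solves the equation, and by the theorem it is the least positive solution.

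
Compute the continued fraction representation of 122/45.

[2; 1, 2, 2, 6]

Run the Euclidean algorithm on 122 and 45; the successive quotients are the partial quotients a_0, a_1, ... (each step inverts the fractional part left over by the previous one):
  122 = 2*45 + 32, so a_0 = 2.
  45 = 1*32 + 13, so a_1 = 1.
  32 = 2*13 + 6, so a_2 = 2.
  13 = 2*6 + 1, so a_3 = 2.
  6 = 6*1 + 0, so a_4 = 6.
The remainder reaches 0 after 5 divisions, so the expansion has 5 partial quotients, read off in order.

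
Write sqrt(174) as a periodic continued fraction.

Write x_i = (sqrt(174) + m_i)/d_i with (m_0, d_0) = (0, 1). a_0 = floor(sqrt(174)) = 13, since 13^2 = 169 <= 174 < 196 = 14^2.
Iterate m_{i+1} = d_i*a_i - m_i, d_{i+1} = (174 - m_{i+1}^2)/d_i, a_{i+1} = floor((a_0 + m_{i+1})/d_{i+1}):
  m_1 = 1*13 - 0 = 13, d_1 = (174 - 13^2)/1 = 5/1 = 5, a_1 = floor((13 + 13)/5) = 5.
  m_2 = 5*5 - 13 = 12, d_2 = (174 - 12^2)/5 = 30/5 = 6, a_2 = floor((13 + 12)/6) = 4.
  m_3 = 6*4 - 12 = 12, d_3 = (174 - 12^2)/6 = 30/6 = 5, a_3 = floor((13 + 12)/5) = 5.
  m_4 = 5*5 - 12 = 13, d_4 = (174 - 13^2)/5 = 5/5 = 1, a_4 = floor((13 + 13)/1) = 26.
  m_5 = 1*26 - 13 = 13, d_5 = (174 - 13^2)/1 = 5/1 = 5: (m_5, d_5) = (m_1, d_1) = (13, 5), so from here the quotients repeat a_1, ..., a_4; the period length is 4.
Hence the expansion of sqrt(174) is a_0 = 13 followed by the repeating block 5, 4, 5, 26 (period 4).

[13; (5, 4, 5, 26)]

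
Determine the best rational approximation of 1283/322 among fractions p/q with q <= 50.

Expand x = 1283/322 as a continued fraction with the Euclidean algorithm:
  1283 = 3*322 + 317, so a_0 = 3.
  322 = 1*317 + 5, so a_1 = 1.
  317 = 63*5 + 2, so a_2 = 63.
  5 = 2*2 + 1, so a_3 = 2.
  2 = 2*1 + 0, so a_4 = 2.
so x = [3; 1, 63, 2, 2].
Convergents (p_i = a_i*p_{i-1} + p_{i-2}, q_i = a_i*q_{i-1} + q_{i-2} with p_{-2}=0, p_{-1}=1, q_{-2}=1, q_{-1}=0), until the denominator exceeds 50:
  i=0: a_0=3, p_0 = 3*1 + 0 = 3, q_0 = 3*0 + 1 = 1.
  i=1: a_1=1, p_1 = 1*3 + 1 = 4, q_1 = 1*1 + 0 = 1.
  i=2: a_2=63, p_2 = 63*4 + 3 = 255, q_2 = 63*1 + 1 = 64.
q_2 = 64 > 50, so the last convergent with denominator <= 50 is p_1/q_1 = 4/1.
The closest fraction with denominator <= 50 is either p_1/q_1 or the intermediate fraction (k*p_1 + p_0)/(k*q_1 + q_0) with the largest k >= 1 whose denominator stays <= 50; these approach x as k grows, and every other convergent or intermediate fraction in range is farther away.
Largest k: floor((50 - q_0)/q_1) = floor((50 - 1)/1) = 49.
That gives (49*4 + 3)/(49*1 + 1) = 199/50.
Compare the errors: |x - 4/1| = |1283*1 - 4*322|/(322*1) = 5/322, and |x - 199/50| = |1283*50 - 199*322|/(322*50) = 72/16100.
Cross-multiplying, 72*322 = 23184 < 80500 = 5*16100, so 72/16100 is smaller: the intermediate fraction 199/50 is closer to x than 4/1.

199/50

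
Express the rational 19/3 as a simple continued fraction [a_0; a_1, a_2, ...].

[6; 3]

Run the Euclidean algorithm on 19 and 3; the successive quotients are the partial quotients a_0, a_1, ... (each step inverts the fractional part left over by the previous one):
  19 = 6*3 + 1, so a_0 = 6.
  3 = 3*1 + 0, so a_1 = 3.
The remainder reaches 0 after 2 divisions, so the expansion has 2 partial quotients, read off in order.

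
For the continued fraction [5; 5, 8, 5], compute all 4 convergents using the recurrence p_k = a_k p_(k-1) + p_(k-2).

5/1, 26/5, 213/41, 1091/210

Using the convergent recurrence p_i = a_i*p_{i-1} + p_{i-2}, q_i = a_i*q_{i-1} + q_{i-2} with p_{-2}=0, p_{-1}=1, q_{-2}=1, q_{-1}=0:
  i=0: a_0=5, p_0 = 5*1 + 0 = 5, q_0 = 5*0 + 1 = 1.
  i=1: a_1=5, p_1 = 5*5 + 1 = 26, q_1 = 5*1 + 0 = 5.
  i=2: a_2=8, p_2 = 8*26 + 5 = 213, q_2 = 8*5 + 1 = 41.
  i=3: a_3=5, p_3 = 5*213 + 26 = 1091, q_3 = 5*41 + 5 = 210.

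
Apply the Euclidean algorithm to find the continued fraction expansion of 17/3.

[5; 1, 2]

Run the Euclidean algorithm on 17 and 3; the successive quotients are the partial quotients a_0, a_1, ... (each step inverts the fractional part left over by the previous one):
  17 = 5*3 + 2, so a_0 = 5.
  3 = 1*2 + 1, so a_1 = 1.
  2 = 2*1 + 0, so a_2 = 2.
The remainder reaches 0 after 3 divisions, so the expansion has 3 partial quotients, read off in order.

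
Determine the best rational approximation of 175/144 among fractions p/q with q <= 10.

Expand x = 175/144 as a continued fraction with the Euclidean algorithm:
  175 = 1*144 + 31, so a_0 = 1.
  144 = 4*31 + 20, so a_1 = 4.
  31 = 1*20 + 11, so a_2 = 1.
  20 = 1*11 + 9, so a_3 = 1.
  11 = 1*9 + 2, so a_4 = 1.
  9 = 4*2 + 1, so a_5 = 4.
  2 = 2*1 + 0, so a_6 = 2.
so x = [1; 4, 1, 1, 1, 4, 2].
Convergents (p_i = a_i*p_{i-1} + p_{i-2}, q_i = a_i*q_{i-1} + q_{i-2} with p_{-2}=0, p_{-1}=1, q_{-2}=1, q_{-1}=0), until the denominator exceeds 10:
  i=0: a_0=1, p_0 = 1*1 + 0 = 1, q_0 = 1*0 + 1 = 1.
  i=1: a_1=4, p_1 = 4*1 + 1 = 5, q_1 = 4*1 + 0 = 4.
  i=2: a_2=1, p_2 = 1*5 + 1 = 6, q_2 = 1*4 + 1 = 5.
  i=3: a_3=1, p_3 = 1*6 + 5 = 11, q_3 = 1*5 + 4 = 9.
  i=4: a_4=1, p_4 = 1*11 + 6 = 17, q_4 = 1*9 + 5 = 14.
q_4 = 14 > 10, so the last convergent with denominator <= 10 is p_3/q_3 = 11/9.
The closest fraction with denominator <= 10 is either p_3/q_3 or the intermediate fraction (k*p_3 + p_2)/(k*q_3 + q_2) with the largest k >= 1 whose denominator stays <= 10; these approach x as k grows, and every other convergent or intermediate fraction in range is farther away.
Largest k: floor((10 - q_2)/q_3) = floor((10 - 5)/9) = 0.
Since k = 0, no intermediate fraction beyond p_3/q_3 has denominator <= 10, so the convergent 11/9 is the closest (its error is |175*9 - 11*144|/(144*9) = 9/1296).

11/9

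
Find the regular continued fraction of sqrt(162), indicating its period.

Write x_i = (sqrt(162) + m_i)/d_i with (m_0, d_0) = (0, 1). a_0 = floor(sqrt(162)) = 12, since 12^2 = 144 <= 162 < 169 = 13^2.
Iterate m_{i+1} = d_i*a_i - m_i, d_{i+1} = (162 - m_{i+1}^2)/d_i, a_{i+1} = floor((a_0 + m_{i+1})/d_{i+1}):
  m_1 = 1*12 - 0 = 12, d_1 = (162 - 12^2)/1 = 18/1 = 18, a_1 = floor((12 + 12)/18) = 1.
  m_2 = 18*1 - 12 = 6, d_2 = (162 - 6^2)/18 = 126/18 = 7, a_2 = floor((12 + 6)/7) = 2.
  m_3 = 7*2 - 6 = 8, d_3 = (162 - 8^2)/7 = 98/7 = 14, a_3 = floor((12 + 8)/14) = 1.
  m_4 = 14*1 - 8 = 6, d_4 = (162 - 6^2)/14 = 126/14 = 9, a_4 = floor((12 + 6)/9) = 2.
  m_5 = 9*2 - 6 = 12, d_5 = (162 - 12^2)/9 = 18/9 = 2, a_5 = floor((12 + 12)/2) = 12.
  m_6 = 2*12 - 12 = 12, d_6 = (162 - 12^2)/2 = 18/2 = 9, a_6 = floor((12 + 12)/9) = 2.
  m_7 = 9*2 - 12 = 6, d_7 = (162 - 6^2)/9 = 126/9 = 14, a_7 = floor((12 + 6)/14) = 1.
  m_8 = 14*1 - 6 = 8, d_8 = (162 - 8^2)/14 = 98/14 = 7, a_8 = floor((12 + 8)/7) = 2.
  m_9 = 7*2 - 8 = 6, d_9 = (162 - 6^2)/7 = 126/7 = 18, a_9 = floor((12 + 6)/18) = 1.
  m_10 = 18*1 - 6 = 12, d_10 = (162 - 12^2)/18 = 18/18 = 1, a_10 = floor((12 + 12)/1) = 24.
  m_11 = 1*24 - 12 = 12, d_11 = (162 - 12^2)/1 = 18/1 = 18: (m_11, d_11) = (m_1, d_1) = (12, 18), so from here the quotients repeat a_1, ..., a_10; the period length is 10.
Hence the expansion of sqrt(162) is a_0 = 12 followed by the repeating block 1, 2, 1, 2, 12, 2, 1, 2, 1, 24 (period 10).

[12; (1, 2, 1, 2, 12, 2, 1, 2, 1, 24)]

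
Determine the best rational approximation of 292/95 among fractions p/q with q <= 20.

Expand x = 292/95 as a continued fraction with the Euclidean algorithm:
  292 = 3*95 + 7, so a_0 = 3.
  95 = 13*7 + 4, so a_1 = 13.
  7 = 1*4 + 3, so a_2 = 1.
  4 = 1*3 + 1, so a_3 = 1.
  3 = 3*1 + 0, so a_4 = 3.
so x = [3; 13, 1, 1, 3].
Convergents (p_i = a_i*p_{i-1} + p_{i-2}, q_i = a_i*q_{i-1} + q_{i-2} with p_{-2}=0, p_{-1}=1, q_{-2}=1, q_{-1}=0), until the denominator exceeds 20:
  i=0: a_0=3, p_0 = 3*1 + 0 = 3, q_0 = 3*0 + 1 = 1.
  i=1: a_1=13, p_1 = 13*3 + 1 = 40, q_1 = 13*1 + 0 = 13.
  i=2: a_2=1, p_2 = 1*40 + 3 = 43, q_2 = 1*13 + 1 = 14.
  i=3: a_3=1, p_3 = 1*43 + 40 = 83, q_3 = 1*14 + 13 = 27.
q_3 = 27 > 20, so the last convergent with denominator <= 20 is p_2/q_2 = 43/14.
The closest fraction with denominator <= 20 is either p_2/q_2 or the intermediate fraction (k*p_2 + p_1)/(k*q_2 + q_1) with the largest k >= 1 whose denominator stays <= 20; these approach x as k grows, and every other convergent or intermediate fraction in range is farther away.
Largest k: floor((20 - q_1)/q_2) = floor((20 - 13)/14) = 0.
Since k = 0, no intermediate fraction beyond p_2/q_2 has denominator <= 20, so the convergent 43/14 is the closest (its error is |292*14 - 43*95|/(95*14) = 3/1330).

43/14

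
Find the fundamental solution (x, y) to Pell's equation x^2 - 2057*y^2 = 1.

(x, y) = (2177, 48)

First expand sqrt(2057) as a continued fraction. With x_i = (sqrt(2057) + m_i)/d_i and (m_0, d_0) = (0, 1): a_0 = floor(sqrt(2057)) = 45, since 45^2 = 2025 <= 2057 < 2116 = 46^2.
Iterate m_{i+1} = d_i*a_i - m_i, d_{i+1} = (2057 - m_{i+1}^2)/d_i, a_{i+1} = floor((a_0 + m_{i+1})/d_{i+1}):
  m_1 = 1*45 - 0 = 45, d_1 = (2057 - 45^2)/1 = 32/1 = 32, a_1 = floor((45 + 45)/32) = 2.
  m_2 = 32*2 - 45 = 19, d_2 = (2057 - 19^2)/32 = 1696/32 = 53, a_2 = floor((45 + 19)/53) = 1.
  m_3 = 53*1 - 19 = 34, d_3 = (2057 - 34^2)/53 = 901/53 = 17, a_3 = floor((45 + 34)/17) = 4.
  m_4 = 17*4 - 34 = 34, d_4 = (2057 - 34^2)/17 = 901/17 = 53, a_4 = floor((45 + 34)/53) = 1.
  m_5 = 53*1 - 34 = 19, d_5 = (2057 - 19^2)/53 = 1696/53 = 32, a_5 = floor((45 + 19)/32) = 2.
  m_6 = 32*2 - 19 = 45, d_6 = (2057 - 45^2)/32 = 32/32 = 1, a_6 = floor((45 + 45)/1) = 90.
  m_7 = 1*90 - 45 = 45, d_7 = (2057 - 45^2)/1 = 32/1 = 32: (m_7, d_7) = (m_1, d_1) = (45, 32), so from here the quotients repeat a_1, ..., a_6; the period length is 6.
So sqrt(2057) = [45; (2, 1, 4, 1, 2, 90)] with period length k = 6.
k is even, so the fundamental solution of x^2 - 2057y^2 = 1 is (p_{k-1}, q_{k-1}) = (p_5, q_5); compute convergents through index 5.
Convergents (p_i = a_i*p_{i-1} + p_{i-2}, q_i = a_i*q_{i-1} + q_{i-2} with p_{-2}=0, p_{-1}=1, q_{-2}=1, q_{-1}=0):
  i=0: a_0=45, p_0 = 45*1 + 0 = 45, q_0 = 45*0 + 1 = 1.
  i=1: a_1=2, p_1 = 2*45 + 1 = 91, q_1 = 2*1 + 0 = 2.
  i=2: a_2=1, p_2 = 1*91 + 45 = 136, q_2 = 1*2 + 1 = 3.
  i=3: a_3=4, p_3 = 4*136 + 91 = 635, q_3 = 4*3 + 2 = 14.
  i=4: a_4=1, p_4 = 1*635 + 136 = 771, q_4 = 1*14 + 3 = 17.
  i=5: a_5=2, p_5 = 2*771 + 635 = 2177, q_5 = 2*17 + 14 = 48.
Check: 2177^2 - 2057*48^2 = 4739329 - 4739328 = 1, so (x, y) = (2177, 48) solves the equation, and by the theorem it is the least positive solution.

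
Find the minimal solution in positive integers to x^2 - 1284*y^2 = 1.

(x, y) = (215, 6)

First expand sqrt(1284) as a continued fraction. With x_i = (sqrt(1284) + m_i)/d_i and (m_0, d_0) = (0, 1): a_0 = floor(sqrt(1284)) = 35, since 35^2 = 1225 <= 1284 < 1296 = 36^2.
Iterate m_{i+1} = d_i*a_i - m_i, d_{i+1} = (1284 - m_{i+1}^2)/d_i, a_{i+1} = floor((a_0 + m_{i+1})/d_{i+1}):
  m_1 = 1*35 - 0 = 35, d_1 = (1284 - 35^2)/1 = 59/1 = 59, a_1 = floor((35 + 35)/59) = 1.
  m_2 = 59*1 - 35 = 24, d_2 = (1284 - 24^2)/59 = 708/59 = 12, a_2 = floor((35 + 24)/12) = 4.
  m_3 = 12*4 - 24 = 24, d_3 = (1284 - 24^2)/12 = 708/12 = 59, a_3 = floor((35 + 24)/59) = 1.
  m_4 = 59*1 - 24 = 35, d_4 = (1284 - 35^2)/59 = 59/59 = 1, a_4 = floor((35 + 35)/1) = 70.
  m_5 = 1*70 - 35 = 35, d_5 = (1284 - 35^2)/1 = 59/1 = 59: (m_5, d_5) = (m_1, d_1) = (35, 59), so from here the quotients repeat a_1, ..., a_4; the period length is 4.
So sqrt(1284) = [35; (1, 4, 1, 70)] with period length k = 4.
k is even, so the fundamental solution of x^2 - 1284y^2 = 1 is (p_{k-1}, q_{k-1}) = (p_3, q_3); compute convergents through index 3.
Convergents (p_i = a_i*p_{i-1} + p_{i-2}, q_i = a_i*q_{i-1} + q_{i-2} with p_{-2}=0, p_{-1}=1, q_{-2}=1, q_{-1}=0):
  i=0: a_0=35, p_0 = 35*1 + 0 = 35, q_0 = 35*0 + 1 = 1.
  i=1: a_1=1, p_1 = 1*35 + 1 = 36, q_1 = 1*1 + 0 = 1.
  i=2: a_2=4, p_2 = 4*36 + 35 = 179, q_2 = 4*1 + 1 = 5.
  i=3: a_3=1, p_3 = 1*179 + 36 = 215, q_3 = 1*5 + 1 = 6.
Check: 215^2 - 1284*6^2 = 46225 - 46224 = 1, so (x, y) = (215, 6) solves the equation, and by the theorem it is the least positive solution.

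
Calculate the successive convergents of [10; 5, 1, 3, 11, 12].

10/1, 51/5, 61/6, 234/23, 2635/259, 31854/3131

Using the convergent recurrence p_i = a_i*p_{i-1} + p_{i-2}, q_i = a_i*q_{i-1} + q_{i-2} with p_{-2}=0, p_{-1}=1, q_{-2}=1, q_{-1}=0:
  i=0: a_0=10, p_0 = 10*1 + 0 = 10, q_0 = 10*0 + 1 = 1.
  i=1: a_1=5, p_1 = 5*10 + 1 = 51, q_1 = 5*1 + 0 = 5.
  i=2: a_2=1, p_2 = 1*51 + 10 = 61, q_2 = 1*5 + 1 = 6.
  i=3: a_3=3, p_3 = 3*61 + 51 = 234, q_3 = 3*6 + 5 = 23.
  i=4: a_4=11, p_4 = 11*234 + 61 = 2635, q_4 = 11*23 + 6 = 259.
  i=5: a_5=12, p_5 = 12*2635 + 234 = 31854, q_5 = 12*259 + 23 = 3131.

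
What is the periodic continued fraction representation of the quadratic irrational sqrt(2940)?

Write x_i = (sqrt(2940) + m_i)/d_i with (m_0, d_0) = (0, 1). a_0 = floor(sqrt(2940)) = 54, since 54^2 = 2916 <= 2940 < 3025 = 55^2.
Iterate m_{i+1} = d_i*a_i - m_i, d_{i+1} = (2940 - m_{i+1}^2)/d_i, a_{i+1} = floor((a_0 + m_{i+1})/d_{i+1}):
  m_1 = 1*54 - 0 = 54, d_1 = (2940 - 54^2)/1 = 24/1 = 24, a_1 = floor((54 + 54)/24) = 4.
  m_2 = 24*4 - 54 = 42, d_2 = (2940 - 42^2)/24 = 1176/24 = 49, a_2 = floor((54 + 42)/49) = 1.
  m_3 = 49*1 - 42 = 7, d_3 = (2940 - 7^2)/49 = 2891/49 = 59, a_3 = floor((54 + 7)/59) = 1.
  m_4 = 59*1 - 7 = 52, d_4 = (2940 - 52^2)/59 = 236/59 = 4, a_4 = floor((54 + 52)/4) = 26.
  m_5 = 4*26 - 52 = 52, d_5 = (2940 - 52^2)/4 = 236/4 = 59, a_5 = floor((54 + 52)/59) = 1.
  m_6 = 59*1 - 52 = 7, d_6 = (2940 - 7^2)/59 = 2891/59 = 49, a_6 = floor((54 + 7)/49) = 1.
  m_7 = 49*1 - 7 = 42, d_7 = (2940 - 42^2)/49 = 1176/49 = 24, a_7 = floor((54 + 42)/24) = 4.
  m_8 = 24*4 - 42 = 54, d_8 = (2940 - 54^2)/24 = 24/24 = 1, a_8 = floor((54 + 54)/1) = 108.
  m_9 = 1*108 - 54 = 54, d_9 = (2940 - 54^2)/1 = 24/1 = 24: (m_9, d_9) = (m_1, d_1) = (54, 24), so from here the quotients repeat a_1, ..., a_8; the period length is 8.
Hence the expansion of sqrt(2940) is a_0 = 54 followed by the repeating block 4, 1, 1, 26, 1, 1, 4, 108 (period 8).

[54; (4, 1, 1, 26, 1, 1, 4, 108)]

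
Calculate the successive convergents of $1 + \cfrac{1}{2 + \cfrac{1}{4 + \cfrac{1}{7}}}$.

1/1, 3/2, 13/9, 94/65

Using the convergent recurrence p_i = a_i*p_{i-1} + p_{i-2}, q_i = a_i*q_{i-1} + q_{i-2} with p_{-2}=0, p_{-1}=1, q_{-2}=1, q_{-1}=0:
  i=0: a_0=1, p_0 = 1*1 + 0 = 1, q_0 = 1*0 + 1 = 1.
  i=1: a_1=2, p_1 = 2*1 + 1 = 3, q_1 = 2*1 + 0 = 2.
  i=2: a_2=4, p_2 = 4*3 + 1 = 13, q_2 = 4*2 + 1 = 9.
  i=3: a_3=7, p_3 = 7*13 + 3 = 94, q_3 = 7*9 + 2 = 65.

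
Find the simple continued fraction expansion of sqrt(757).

Write x_i = (sqrt(757) + m_i)/d_i with (m_0, d_0) = (0, 1). a_0 = floor(sqrt(757)) = 27, since 27^2 = 729 <= 757 < 784 = 28^2.
Iterate m_{i+1} = d_i*a_i - m_i, d_{i+1} = (757 - m_{i+1}^2)/d_i, a_{i+1} = floor((a_0 + m_{i+1})/d_{i+1}):
  m_1 = 1*27 - 0 = 27, d_1 = (757 - 27^2)/1 = 28/1 = 28, a_1 = floor((27 + 27)/28) = 1.
  m_2 = 28*1 - 27 = 1, d_2 = (757 - 1^2)/28 = 756/28 = 27, a_2 = floor((27 + 1)/27) = 1.
  m_3 = 27*1 - 1 = 26, d_3 = (757 - 26^2)/27 = 81/27 = 3, a_3 = floor((27 + 26)/3) = 17.
  m_4 = 3*17 - 26 = 25, d_4 = (757 - 25^2)/3 = 132/3 = 44, a_4 = floor((27 + 25)/44) = 1.
  m_5 = 44*1 - 25 = 19, d_5 = (757 - 19^2)/44 = 396/44 = 9, a_5 = floor((27 + 19)/9) = 5.
  m_6 = 9*5 - 19 = 26, d_6 = (757 - 26^2)/9 = 81/9 = 9, a_6 = floor((27 + 26)/9) = 5.
  m_7 = 9*5 - 26 = 19, d_7 = (757 - 19^2)/9 = 396/9 = 44, a_7 = floor((27 + 19)/44) = 1.
  m_8 = 44*1 - 19 = 25, d_8 = (757 - 25^2)/44 = 132/44 = 3, a_8 = floor((27 + 25)/3) = 17.
  m_9 = 3*17 - 25 = 26, d_9 = (757 - 26^2)/3 = 81/3 = 27, a_9 = floor((27 + 26)/27) = 1.
  m_10 = 27*1 - 26 = 1, d_10 = (757 - 1^2)/27 = 756/27 = 28, a_10 = floor((27 + 1)/28) = 1.
  m_11 = 28*1 - 1 = 27, d_11 = (757 - 27^2)/28 = 28/28 = 1, a_11 = floor((27 + 27)/1) = 54.
  m_12 = 1*54 - 27 = 27, d_12 = (757 - 27^2)/1 = 28/1 = 28: (m_12, d_12) = (m_1, d_1) = (27, 28), so from here the quotients repeat a_1, ..., a_11; the period length is 11.
Hence the expansion of sqrt(757) is a_0 = 27 followed by the repeating block 1, 1, 17, 1, 5, 5, 1, 17, 1, 1, 54 (period 11).

[27; (1, 1, 17, 1, 5, 5, 1, 17, 1, 1, 54)]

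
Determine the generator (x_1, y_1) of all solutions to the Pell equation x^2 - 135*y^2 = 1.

First expand sqrt(135) as a continued fraction. With x_i = (sqrt(135) + m_i)/d_i and (m_0, d_0) = (0, 1): a_0 = floor(sqrt(135)) = 11, since 11^2 = 121 <= 135 < 144 = 12^2.
Iterate m_{i+1} = d_i*a_i - m_i, d_{i+1} = (135 - m_{i+1}^2)/d_i, a_{i+1} = floor((a_0 + m_{i+1})/d_{i+1}):
  m_1 = 1*11 - 0 = 11, d_1 = (135 - 11^2)/1 = 14/1 = 14, a_1 = floor((11 + 11)/14) = 1.
  m_2 = 14*1 - 11 = 3, d_2 = (135 - 3^2)/14 = 126/14 = 9, a_2 = floor((11 + 3)/9) = 1.
  m_3 = 9*1 - 3 = 6, d_3 = (135 - 6^2)/9 = 99/9 = 11, a_3 = floor((11 + 6)/11) = 1.
  m_4 = 11*1 - 6 = 5, d_4 = (135 - 5^2)/11 = 110/11 = 10, a_4 = floor((11 + 5)/10) = 1.
  m_5 = 10*1 - 5 = 5, d_5 = (135 - 5^2)/10 = 110/10 = 11, a_5 = floor((11 + 5)/11) = 1.
  m_6 = 11*1 - 5 = 6, d_6 = (135 - 6^2)/11 = 99/11 = 9, a_6 = floor((11 + 6)/9) = 1.
  m_7 = 9*1 - 6 = 3, d_7 = (135 - 3^2)/9 = 126/9 = 14, a_7 = floor((11 + 3)/14) = 1.
  m_8 = 14*1 - 3 = 11, d_8 = (135 - 11^2)/14 = 14/14 = 1, a_8 = floor((11 + 11)/1) = 22.
  m_9 = 1*22 - 11 = 11, d_9 = (135 - 11^2)/1 = 14/1 = 14: (m_9, d_9) = (m_1, d_1) = (11, 14), so from here the quotients repeat a_1, ..., a_8; the period length is 8.
So sqrt(135) = [11; (1, 1, 1, 1, 1, 1, 1, 22)] with period length k = 8.
k is even, so the fundamental solution of x^2 - 135y^2 = 1 is (p_{k-1}, q_{k-1}) = (p_7, q_7); compute convergents through index 7.
Convergents (p_i = a_i*p_{i-1} + p_{i-2}, q_i = a_i*q_{i-1} + q_{i-2} with p_{-2}=0, p_{-1}=1, q_{-2}=1, q_{-1}=0):
  i=0: a_0=11, p_0 = 11*1 + 0 = 11, q_0 = 11*0 + 1 = 1.
  i=1: a_1=1, p_1 = 1*11 + 1 = 12, q_1 = 1*1 + 0 = 1.
  i=2: a_2=1, p_2 = 1*12 + 11 = 23, q_2 = 1*1 + 1 = 2.
  i=3: a_3=1, p_3 = 1*23 + 12 = 35, q_3 = 1*2 + 1 = 3.
  i=4: a_4=1, p_4 = 1*35 + 23 = 58, q_4 = 1*3 + 2 = 5.
  i=5: a_5=1, p_5 = 1*58 + 35 = 93, q_5 = 1*5 + 3 = 8.
  i=6: a_6=1, p_6 = 1*93 + 58 = 151, q_6 = 1*8 + 5 = 13.
  i=7: a_7=1, p_7 = 1*151 + 93 = 244, q_7 = 1*13 + 8 = 21.
Check: 244^2 - 135*21^2 = 59536 - 59535 = 1, so (x, y) = (244, 21) solves the equation, and by the theorem it is the least positive solution.

(x, y) = (244, 21)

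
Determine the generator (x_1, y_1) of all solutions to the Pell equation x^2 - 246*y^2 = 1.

First expand sqrt(246) as a continued fraction. With x_i = (sqrt(246) + m_i)/d_i and (m_0, d_0) = (0, 1): a_0 = floor(sqrt(246)) = 15, since 15^2 = 225 <= 246 < 256 = 16^2.
Iterate m_{i+1} = d_i*a_i - m_i, d_{i+1} = (246 - m_{i+1}^2)/d_i, a_{i+1} = floor((a_0 + m_{i+1})/d_{i+1}):
  m_1 = 1*15 - 0 = 15, d_1 = (246 - 15^2)/1 = 21/1 = 21, a_1 = floor((15 + 15)/21) = 1.
  m_2 = 21*1 - 15 = 6, d_2 = (246 - 6^2)/21 = 210/21 = 10, a_2 = floor((15 + 6)/10) = 2.
  m_3 = 10*2 - 6 = 14, d_3 = (246 - 14^2)/10 = 50/10 = 5, a_3 = floor((15 + 14)/5) = 5.
  m_4 = 5*5 - 14 = 11, d_4 = (246 - 11^2)/5 = 125/5 = 25, a_4 = floor((15 + 11)/25) = 1.
  m_5 = 25*1 - 11 = 14, d_5 = (246 - 14^2)/25 = 50/25 = 2, a_5 = floor((15 + 14)/2) = 14.
  m_6 = 2*14 - 14 = 14, d_6 = (246 - 14^2)/2 = 50/2 = 25, a_6 = floor((15 + 14)/25) = 1.
  m_7 = 25*1 - 14 = 11, d_7 = (246 - 11^2)/25 = 125/25 = 5, a_7 = floor((15 + 11)/5) = 5.
  m_8 = 5*5 - 11 = 14, d_8 = (246 - 14^2)/5 = 50/5 = 10, a_8 = floor((15 + 14)/10) = 2.
  m_9 = 10*2 - 14 = 6, d_9 = (246 - 6^2)/10 = 210/10 = 21, a_9 = floor((15 + 6)/21) = 1.
  m_10 = 21*1 - 6 = 15, d_10 = (246 - 15^2)/21 = 21/21 = 1, a_10 = floor((15 + 15)/1) = 30.
  m_11 = 1*30 - 15 = 15, d_11 = (246 - 15^2)/1 = 21/1 = 21: (m_11, d_11) = (m_1, d_1) = (15, 21), so from here the quotients repeat a_1, ..., a_10; the period length is 10.
So sqrt(246) = [15; (1, 2, 5, 1, 14, 1, 5, 2, 1, 30)] with period length k = 10.
k is even, so the fundamental solution of x^2 - 246y^2 = 1 is (p_{k-1}, q_{k-1}) = (p_9, q_9); compute convergents through index 9.
Convergents (p_i = a_i*p_{i-1} + p_{i-2}, q_i = a_i*q_{i-1} + q_{i-2} with p_{-2}=0, p_{-1}=1, q_{-2}=1, q_{-1}=0):
  i=0: a_0=15, p_0 = 15*1 + 0 = 15, q_0 = 15*0 + 1 = 1.
  i=1: a_1=1, p_1 = 1*15 + 1 = 16, q_1 = 1*1 + 0 = 1.
  i=2: a_2=2, p_2 = 2*16 + 15 = 47, q_2 = 2*1 + 1 = 3.
  i=3: a_3=5, p_3 = 5*47 + 16 = 251, q_3 = 5*3 + 1 = 16.
  i=4: a_4=1, p_4 = 1*251 + 47 = 298, q_4 = 1*16 + 3 = 19.
  i=5: a_5=14, p_5 = 14*298 + 251 = 4423, q_5 = 14*19 + 16 = 282.
  i=6: a_6=1, p_6 = 1*4423 + 298 = 4721, q_6 = 1*282 + 19 = 301.
  i=7: a_7=5, p_7 = 5*4721 + 4423 = 28028, q_7 = 5*301 + 282 = 1787.
  i=8: a_8=2, p_8 = 2*28028 + 4721 = 60777, q_8 = 2*1787 + 301 = 3875.
  i=9: a_9=1, p_9 = 1*60777 + 28028 = 88805, q_9 = 1*3875 + 1787 = 5662.
Check: 88805^2 - 246*5662^2 = 7886328025 - 7886328024 = 1, so (x, y) = (88805, 5662) solves the equation, and by the theorem it is the least positive solution.

(x, y) = (88805, 5662)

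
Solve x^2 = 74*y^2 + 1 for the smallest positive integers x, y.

First expand sqrt(74) as a continued fraction. With x_i = (sqrt(74) + m_i)/d_i and (m_0, d_0) = (0, 1): a_0 = floor(sqrt(74)) = 8, since 8^2 = 64 <= 74 < 81 = 9^2.
Iterate m_{i+1} = d_i*a_i - m_i, d_{i+1} = (74 - m_{i+1}^2)/d_i, a_{i+1} = floor((a_0 + m_{i+1})/d_{i+1}):
  m_1 = 1*8 - 0 = 8, d_1 = (74 - 8^2)/1 = 10/1 = 10, a_1 = floor((8 + 8)/10) = 1.
  m_2 = 10*1 - 8 = 2, d_2 = (74 - 2^2)/10 = 70/10 = 7, a_2 = floor((8 + 2)/7) = 1.
  m_3 = 7*1 - 2 = 5, d_3 = (74 - 5^2)/7 = 49/7 = 7, a_3 = floor((8 + 5)/7) = 1.
  m_4 = 7*1 - 5 = 2, d_4 = (74 - 2^2)/7 = 70/7 = 10, a_4 = floor((8 + 2)/10) = 1.
  m_5 = 10*1 - 2 = 8, d_5 = (74 - 8^2)/10 = 10/10 = 1, a_5 = floor((8 + 8)/1) = 16.
  m_6 = 1*16 - 8 = 8, d_6 = (74 - 8^2)/1 = 10/1 = 10: (m_6, d_6) = (m_1, d_1) = (8, 10), so from here the quotients repeat a_1, ..., a_5; the period length is 5.
So sqrt(74) = [8; (1, 1, 1, 1, 16)] with period length k = 5.
k is odd, so (p_{k-1}, q_{k-1}) only solves x^2 - 74y^2 = -1 and the fundamental solution of x^2 - 74y^2 = 1 is (p_{2k-1}, q_{2k-1}) = (p_9, q_9); compute convergents through index 9, running through the period twice.
Convergents (p_i = a_i*p_{i-1} + p_{i-2}, q_i = a_i*q_{i-1} + q_{i-2} with p_{-2}=0, p_{-1}=1, q_{-2}=1, q_{-1}=0):
  i=0: a_0=8, p_0 = 8*1 + 0 = 8, q_0 = 8*0 + 1 = 1.
  i=1: a_1=1, p_1 = 1*8 + 1 = 9, q_1 = 1*1 + 0 = 1.
  i=2: a_2=1, p_2 = 1*9 + 8 = 17, q_2 = 1*1 + 1 = 2.
  i=3: a_3=1, p_3 = 1*17 + 9 = 26, q_3 = 1*2 + 1 = 3.
  i=4: a_4=1, p_4 = 1*26 + 17 = 43, q_4 = 1*3 + 2 = 5.
  i=5: a_5=16, p_5 = 16*43 + 26 = 714, q_5 = 16*5 + 3 = 83.
  i=6: a_6=1, p_6 = 1*714 + 43 = 757, q_6 = 1*83 + 5 = 88.
  i=7: a_7=1, p_7 = 1*757 + 714 = 1471, q_7 = 1*88 + 83 = 171.
  i=8: a_8=1, p_8 = 1*1471 + 757 = 2228, q_8 = 1*171 + 88 = 259.
  i=9: a_9=1, p_9 = 1*2228 + 1471 = 3699, q_9 = 1*259 + 171 = 430.
Indeed p_4^2 - 74*q_4^2 = 1849 - 1850 = -1, not +1.
Check: 3699^2 - 74*430^2 = 13682601 - 13682600 = 1, so (x, y) = (3699, 430) solves the equation, and by the theorem it is the least positive solution.

(x, y) = (3699, 430)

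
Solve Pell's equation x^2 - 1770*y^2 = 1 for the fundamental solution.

First expand sqrt(1770) as a continued fraction. With x_i = (sqrt(1770) + m_i)/d_i and (m_0, d_0) = (0, 1): a_0 = floor(sqrt(1770)) = 42, since 42^2 = 1764 <= 1770 < 1849 = 43^2.
Iterate m_{i+1} = d_i*a_i - m_i, d_{i+1} = (1770 - m_{i+1}^2)/d_i, a_{i+1} = floor((a_0 + m_{i+1})/d_{i+1}):
  m_1 = 1*42 - 0 = 42, d_1 = (1770 - 42^2)/1 = 6/1 = 6, a_1 = floor((42 + 42)/6) = 14.
  m_2 = 6*14 - 42 = 42, d_2 = (1770 - 42^2)/6 = 6/6 = 1, a_2 = floor((42 + 42)/1) = 84.
  m_3 = 1*84 - 42 = 42, d_3 = (1770 - 42^2)/1 = 6/1 = 6: (m_3, d_3) = (m_1, d_1) = (42, 6), so from here the quotients repeat a_1, a_2; the period length is 2.
So sqrt(1770) = [42; (14, 84)] with period length k = 2.
k is even, so the fundamental solution of x^2 - 1770y^2 = 1 is (p_{k-1}, q_{k-1}) = (p_1, q_1); compute convergents through index 1.
Convergents (p_i = a_i*p_{i-1} + p_{i-2}, q_i = a_i*q_{i-1} + q_{i-2} with p_{-2}=0, p_{-1}=1, q_{-2}=1, q_{-1}=0):
  i=0: a_0=42, p_0 = 42*1 + 0 = 42, q_0 = 42*0 + 1 = 1.
  i=1: a_1=14, p_1 = 14*42 + 1 = 589, q_1 = 14*1 + 0 = 14.
Check: 589^2 - 1770*14^2 = 346921 - 346920 = 1, so (x, y) = (589, 14) solves the equation, and by the theorem it is the least positive solution.

(x, y) = (589, 14)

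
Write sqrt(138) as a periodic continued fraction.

[11; (1, 2, 1, 22)]

Write x_i = (sqrt(138) + m_i)/d_i with (m_0, d_0) = (0, 1). a_0 = floor(sqrt(138)) = 11, since 11^2 = 121 <= 138 < 144 = 12^2.
Iterate m_{i+1} = d_i*a_i - m_i, d_{i+1} = (138 - m_{i+1}^2)/d_i, a_{i+1} = floor((a_0 + m_{i+1})/d_{i+1}):
  m_1 = 1*11 - 0 = 11, d_1 = (138 - 11^2)/1 = 17/1 = 17, a_1 = floor((11 + 11)/17) = 1.
  m_2 = 17*1 - 11 = 6, d_2 = (138 - 6^2)/17 = 102/17 = 6, a_2 = floor((11 + 6)/6) = 2.
  m_3 = 6*2 - 6 = 6, d_3 = (138 - 6^2)/6 = 102/6 = 17, a_3 = floor((11 + 6)/17) = 1.
  m_4 = 17*1 - 6 = 11, d_4 = (138 - 11^2)/17 = 17/17 = 1, a_4 = floor((11 + 11)/1) = 22.
  m_5 = 1*22 - 11 = 11, d_5 = (138 - 11^2)/1 = 17/1 = 17: (m_5, d_5) = (m_1, d_1) = (11, 17), so from here the quotients repeat a_1, ..., a_4; the period length is 4.
Hence the expansion of sqrt(138) is a_0 = 11 followed by the repeating block 1, 2, 1, 22 (period 4).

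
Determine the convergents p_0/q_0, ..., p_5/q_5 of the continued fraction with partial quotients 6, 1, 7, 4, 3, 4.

6/1, 7/1, 55/8, 227/33, 736/107, 3171/461

Using the convergent recurrence p_i = a_i*p_{i-1} + p_{i-2}, q_i = a_i*q_{i-1} + q_{i-2} with p_{-2}=0, p_{-1}=1, q_{-2}=1, q_{-1}=0:
  i=0: a_0=6, p_0 = 6*1 + 0 = 6, q_0 = 6*0 + 1 = 1.
  i=1: a_1=1, p_1 = 1*6 + 1 = 7, q_1 = 1*1 + 0 = 1.
  i=2: a_2=7, p_2 = 7*7 + 6 = 55, q_2 = 7*1 + 1 = 8.
  i=3: a_3=4, p_3 = 4*55 + 7 = 227, q_3 = 4*8 + 1 = 33.
  i=4: a_4=3, p_4 = 3*227 + 55 = 736, q_4 = 3*33 + 8 = 107.
  i=5: a_5=4, p_5 = 4*736 + 227 = 3171, q_5 = 4*107 + 33 = 461.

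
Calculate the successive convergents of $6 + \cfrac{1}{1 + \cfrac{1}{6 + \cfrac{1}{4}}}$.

6/1, 7/1, 48/7, 199/29

Using the convergent recurrence p_i = a_i*p_{i-1} + p_{i-2}, q_i = a_i*q_{i-1} + q_{i-2} with p_{-2}=0, p_{-1}=1, q_{-2}=1, q_{-1}=0:
  i=0: a_0=6, p_0 = 6*1 + 0 = 6, q_0 = 6*0 + 1 = 1.
  i=1: a_1=1, p_1 = 1*6 + 1 = 7, q_1 = 1*1 + 0 = 1.
  i=2: a_2=6, p_2 = 6*7 + 6 = 48, q_2 = 6*1 + 1 = 7.
  i=3: a_3=4, p_3 = 4*48 + 7 = 199, q_3 = 4*7 + 1 = 29.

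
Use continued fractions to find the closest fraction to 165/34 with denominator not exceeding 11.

Expand x = 165/34 as a continued fraction with the Euclidean algorithm:
  165 = 4*34 + 29, so a_0 = 4.
  34 = 1*29 + 5, so a_1 = 1.
  29 = 5*5 + 4, so a_2 = 5.
  5 = 1*4 + 1, so a_3 = 1.
  4 = 4*1 + 0, so a_4 = 4.
so x = [4; 1, 5, 1, 4].
Convergents (p_i = a_i*p_{i-1} + p_{i-2}, q_i = a_i*q_{i-1} + q_{i-2} with p_{-2}=0, p_{-1}=1, q_{-2}=1, q_{-1}=0), until the denominator exceeds 11:
  i=0: a_0=4, p_0 = 4*1 + 0 = 4, q_0 = 4*0 + 1 = 1.
  i=1: a_1=1, p_1 = 1*4 + 1 = 5, q_1 = 1*1 + 0 = 1.
  i=2: a_2=5, p_2 = 5*5 + 4 = 29, q_2 = 5*1 + 1 = 6.
  i=3: a_3=1, p_3 = 1*29 + 5 = 34, q_3 = 1*6 + 1 = 7.
  i=4: a_4=4, p_4 = 4*34 + 29 = 165, q_4 = 4*7 + 6 = 34.
q_4 = 34 > 11, so the last convergent with denominator <= 11 is p_3/q_3 = 34/7.
The closest fraction with denominator <= 11 is either p_3/q_3 or the intermediate fraction (k*p_3 + p_2)/(k*q_3 + q_2) with the largest k >= 1 whose denominator stays <= 11; these approach x as k grows, and every other convergent or intermediate fraction in range is farther away.
Largest k: floor((11 - q_2)/q_3) = floor((11 - 6)/7) = 0.
Since k = 0, no intermediate fraction beyond p_3/q_3 has denominator <= 11, so the convergent 34/7 is the closest (its error is |165*7 - 34*34|/(34*7) = 1/238).

34/7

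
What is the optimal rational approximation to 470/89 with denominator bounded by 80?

Expand x = 470/89 as a continued fraction with the Euclidean algorithm:
  470 = 5*89 + 25, so a_0 = 5.
  89 = 3*25 + 14, so a_1 = 3.
  25 = 1*14 + 11, so a_2 = 1.
  14 = 1*11 + 3, so a_3 = 1.
  11 = 3*3 + 2, so a_4 = 3.
  3 = 1*2 + 1, so a_5 = 1.
  2 = 2*1 + 0, so a_6 = 2.
so x = [5; 3, 1, 1, 3, 1, 2].
Convergents (p_i = a_i*p_{i-1} + p_{i-2}, q_i = a_i*q_{i-1} + q_{i-2} with p_{-2}=0, p_{-1}=1, q_{-2}=1, q_{-1}=0), until the denominator exceeds 80:
  i=0: a_0=5, p_0 = 5*1 + 0 = 5, q_0 = 5*0 + 1 = 1.
  i=1: a_1=3, p_1 = 3*5 + 1 = 16, q_1 = 3*1 + 0 = 3.
  i=2: a_2=1, p_2 = 1*16 + 5 = 21, q_2 = 1*3 + 1 = 4.
  i=3: a_3=1, p_3 = 1*21 + 16 = 37, q_3 = 1*4 + 3 = 7.
  i=4: a_4=3, p_4 = 3*37 + 21 = 132, q_4 = 3*7 + 4 = 25.
  i=5: a_5=1, p_5 = 1*132 + 37 = 169, q_5 = 1*25 + 7 = 32.
  i=6: a_6=2, p_6 = 2*169 + 132 = 470, q_6 = 2*32 + 25 = 89.
q_6 = 89 > 80, so the last convergent with denominator <= 80 is p_5/q_5 = 169/32.
The closest fraction with denominator <= 80 is either p_5/q_5 or the intermediate fraction (k*p_5 + p_4)/(k*q_5 + q_4) with the largest k >= 1 whose denominator stays <= 80; these approach x as k grows, and every other convergent or intermediate fraction in range is farther away.
Largest k: floor((80 - q_4)/q_5) = floor((80 - 25)/32) = 1.
That gives (1*169 + 132)/(1*32 + 25) = 301/57.
Compare the errors: |x - 169/32| = |470*32 - 169*89|/(89*32) = 1/2848, and |x - 301/57| = |470*57 - 301*89|/(89*57) = 1/5073.
Cross-multiplying, 1*2848 = 2848 < 5073 = 1*5073, so 1/5073 is smaller: the intermediate fraction 301/57 is closer to x than 169/32.

301/57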